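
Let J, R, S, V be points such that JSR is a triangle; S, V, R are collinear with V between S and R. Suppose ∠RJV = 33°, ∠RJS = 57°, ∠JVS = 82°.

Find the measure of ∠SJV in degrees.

1. ∠JVR = 98°  [linear pair at V on SR]
2. ∠JRV = 49°  [△JVR]
3. ∠JRS = 49°  [V on ray RS]
4. ∠JSR = 74°  [△JSR]
5. ∠JSV = 74°  [V on ray SR]
6. ∠SJV = 24°  [△JSV]

∠SJV = 24°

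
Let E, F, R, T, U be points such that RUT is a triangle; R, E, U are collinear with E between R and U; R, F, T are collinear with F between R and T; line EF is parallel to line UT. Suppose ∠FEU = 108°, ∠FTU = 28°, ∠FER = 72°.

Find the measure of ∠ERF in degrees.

∠ERF = 80°

1. ∠RTU = 28°  [F on ray TR]
2. ∠RUT = 72°  [EF∥UT, corresponding at E]
3. ∠TRU = 80°  [△RUT]
4. ∠ERF = 80°  [E on RU, F on RT]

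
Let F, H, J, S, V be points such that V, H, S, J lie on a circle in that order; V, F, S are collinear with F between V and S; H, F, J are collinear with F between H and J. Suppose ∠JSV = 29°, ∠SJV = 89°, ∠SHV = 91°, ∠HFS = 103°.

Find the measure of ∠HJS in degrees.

∠HJS = 74°

1. ∠JHV = 29°  [same arc VJ]
2. ∠HFV = 77°  [linear pair at F on VS]
3. ∠HVS = 74°  [△VFH]
4. ∠HJS = 74°  [same arc HS]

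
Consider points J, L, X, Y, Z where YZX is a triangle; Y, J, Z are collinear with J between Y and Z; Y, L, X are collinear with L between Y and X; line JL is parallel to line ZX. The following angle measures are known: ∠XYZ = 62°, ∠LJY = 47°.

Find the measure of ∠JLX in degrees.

∠JLX = 109°

1. ∠JYL = 62°  [J on YZ, L on YX]
2. ∠JLY = 71°  [△YJL]
3. ∠JLX = 109°  [linear pair at L on YX]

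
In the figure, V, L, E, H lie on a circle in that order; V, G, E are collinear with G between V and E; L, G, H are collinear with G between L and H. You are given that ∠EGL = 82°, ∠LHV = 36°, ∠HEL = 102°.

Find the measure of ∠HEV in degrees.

∠HEV = 66°

1. ∠HVL = 78°  [cyclic VLEH, opposite ∠V+∠E]
2. ∠HLV = 66°  [△VLH]
3. ∠HEV = 66°  [same arc VH]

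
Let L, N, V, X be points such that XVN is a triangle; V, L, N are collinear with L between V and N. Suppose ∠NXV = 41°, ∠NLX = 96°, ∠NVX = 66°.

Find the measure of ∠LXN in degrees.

1. ∠VNX = 73°  [△XVN]
2. ∠LNX = 73°  [L on ray NV]
3. ∠LXN = 11°  [△XLN]

∠LXN = 11°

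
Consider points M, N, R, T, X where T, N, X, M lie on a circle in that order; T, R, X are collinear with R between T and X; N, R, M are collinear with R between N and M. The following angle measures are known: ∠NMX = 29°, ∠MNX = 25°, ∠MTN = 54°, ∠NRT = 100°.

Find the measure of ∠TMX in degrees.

1. ∠MTX = 25°  [same arc XM]
2. ∠MRX = 100°  [vertical angles at R]
3. ∠MXT = 51°  [△XRM]
4. ∠TMX = 104°  [△TXM]

∠TMX = 104°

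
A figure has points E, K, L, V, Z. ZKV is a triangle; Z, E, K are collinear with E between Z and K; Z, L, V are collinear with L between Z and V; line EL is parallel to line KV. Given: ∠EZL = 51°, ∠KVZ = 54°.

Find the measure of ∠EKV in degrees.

∠EKV = 75°

1. ∠KZV = 51°  [E on ZK, L on ZV]
2. ∠VKZ = 75°  [△ZKV]
3. ∠EKV = 75°  [E on ray KZ]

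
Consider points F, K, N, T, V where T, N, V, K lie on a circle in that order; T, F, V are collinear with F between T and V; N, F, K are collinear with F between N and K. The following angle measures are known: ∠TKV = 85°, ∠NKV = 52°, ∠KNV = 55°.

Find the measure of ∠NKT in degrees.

1. ∠TNV = 95°  [cyclic TNVK, opposite ∠N+∠K]
2. ∠NTV = 52°  [same arc NV]
3. ∠NVT = 33°  [△TNV]
4. ∠NKT = 33°  [same arc TN]

∠NKT = 33°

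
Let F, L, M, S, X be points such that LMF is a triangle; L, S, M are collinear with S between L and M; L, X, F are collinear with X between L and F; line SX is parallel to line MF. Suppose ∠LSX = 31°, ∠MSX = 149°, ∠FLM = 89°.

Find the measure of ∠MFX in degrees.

1. ∠FML = 31°  [SX∥MF, corresponding at S]
2. ∠LFM = 60°  [△LMF]
3. ∠MFX = 60°  [X on ray FL]

∠MFX = 60°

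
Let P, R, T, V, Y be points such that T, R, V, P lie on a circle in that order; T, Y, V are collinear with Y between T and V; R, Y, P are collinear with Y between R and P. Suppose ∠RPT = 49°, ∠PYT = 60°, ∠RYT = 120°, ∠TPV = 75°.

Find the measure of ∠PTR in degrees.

1. ∠PTV = 71°  [△TYP]
2. ∠PVT = 34°  [△TVP]
3. ∠PRT = 34°  [same arc TP]
4. ∠PTR = 97°  [△TRP]

∠PTR = 97°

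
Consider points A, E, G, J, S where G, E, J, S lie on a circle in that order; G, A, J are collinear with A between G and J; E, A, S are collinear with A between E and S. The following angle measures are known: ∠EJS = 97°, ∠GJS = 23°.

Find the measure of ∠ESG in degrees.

1. ∠EGS = 83°  [cyclic GEJS, opposite ∠G+∠J]
2. ∠GES = 23°  [same arc GS]
3. ∠ESG = 74°  [△GES]

∠ESG = 74°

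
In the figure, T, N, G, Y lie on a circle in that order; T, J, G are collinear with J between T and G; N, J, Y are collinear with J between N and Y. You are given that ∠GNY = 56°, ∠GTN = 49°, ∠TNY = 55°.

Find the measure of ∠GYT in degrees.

1. ∠GTY = 56°  [same arc GY]
2. ∠TGY = 55°  [same arc TY]
3. ∠GYT = 69°  [△TGY]

∠GYT = 69°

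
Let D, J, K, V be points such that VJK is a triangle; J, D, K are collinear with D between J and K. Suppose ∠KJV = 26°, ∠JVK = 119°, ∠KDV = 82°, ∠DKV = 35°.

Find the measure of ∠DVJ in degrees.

∠DVJ = 56°

1. ∠DJV = 26°  [D on ray JK]
2. ∠JDV = 98°  [linear pair at D on JK]
3. ∠DVJ = 56°  [△VJD]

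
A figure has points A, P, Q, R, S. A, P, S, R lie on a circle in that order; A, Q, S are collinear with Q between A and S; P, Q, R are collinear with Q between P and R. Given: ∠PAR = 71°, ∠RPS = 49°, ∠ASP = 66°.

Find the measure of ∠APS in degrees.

∠APS = 92°

1. ∠PSR = 109°  [cyclic APSR, opposite ∠A+∠S]
2. ∠PRS = 22°  [△PSR]
3. ∠PAS = 22°  [same arc PS]
4. ∠APS = 92°  [△APS]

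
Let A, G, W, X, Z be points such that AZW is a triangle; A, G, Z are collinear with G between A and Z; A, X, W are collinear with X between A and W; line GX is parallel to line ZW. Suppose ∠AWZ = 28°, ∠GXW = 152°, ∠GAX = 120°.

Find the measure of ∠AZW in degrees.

1. ∠AXG = 28°  [GX∥ZW, corresponding at X]
2. ∠AGX = 32°  [△AGX]
3. ∠AZW = 32°  [GX∥ZW, corresponding at G]

∠AZW = 32°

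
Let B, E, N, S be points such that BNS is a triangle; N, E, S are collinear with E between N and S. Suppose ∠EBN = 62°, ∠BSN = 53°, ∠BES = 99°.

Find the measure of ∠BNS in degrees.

1. ∠BEN = 81°  [linear pair at E on NS]
2. ∠BNE = 37°  [△BNE]
3. ∠BNS = 37°  [E on ray NS]

∠BNS = 37°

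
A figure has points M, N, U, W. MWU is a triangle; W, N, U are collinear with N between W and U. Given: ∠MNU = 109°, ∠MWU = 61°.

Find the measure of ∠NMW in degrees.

1. ∠MNW = 71°  [linear pair at N on WU]
2. ∠MWN = 61°  [N on ray WU]
3. ∠NMW = 48°  [△MWN]

∠NMW = 48°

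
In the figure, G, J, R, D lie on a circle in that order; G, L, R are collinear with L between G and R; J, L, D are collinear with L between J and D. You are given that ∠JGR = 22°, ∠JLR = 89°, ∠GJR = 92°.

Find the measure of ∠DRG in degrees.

1. ∠GRJ = 66°  [△GJR]
2. ∠DLG = 89°  [vertical angles at L]
3. ∠GDR = 88°  [cyclic GJRD, opposite ∠J+∠D]
4. ∠GDJ = 66°  [same arc GJ]
5. ∠DGR = 25°  [△GLD]
6. ∠DRG = 67°  [△GRD]

∠DRG = 67°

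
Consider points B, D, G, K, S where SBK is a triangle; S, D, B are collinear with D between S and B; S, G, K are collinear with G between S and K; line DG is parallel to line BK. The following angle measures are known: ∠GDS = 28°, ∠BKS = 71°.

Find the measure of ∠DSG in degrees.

1. ∠KBS = 28°  [DG∥BK, corresponding at D]
2. ∠BSK = 81°  [△SBK]
3. ∠DSG = 81°  [D on SB, G on SK]

∠DSG = 81°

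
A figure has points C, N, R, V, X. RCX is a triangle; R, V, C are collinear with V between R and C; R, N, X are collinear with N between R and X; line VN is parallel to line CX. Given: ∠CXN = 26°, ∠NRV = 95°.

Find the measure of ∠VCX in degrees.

∠VCX = 59°

1. ∠CXR = 26°  [N on ray XR]
2. ∠CRX = 95°  [V on RC, N on RX]
3. ∠RCX = 59°  [△RCX]
4. ∠VCX = 59°  [V on ray CR]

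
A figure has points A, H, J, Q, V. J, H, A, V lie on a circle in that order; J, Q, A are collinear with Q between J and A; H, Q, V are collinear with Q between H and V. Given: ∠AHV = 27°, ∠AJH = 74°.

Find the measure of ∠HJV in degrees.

1. ∠AVH = 74°  [same arc HA]
2. ∠HAV = 79°  [△HAV]
3. ∠HJV = 101°  [cyclic JHAV, opposite ∠J+∠A]

∠HJV = 101°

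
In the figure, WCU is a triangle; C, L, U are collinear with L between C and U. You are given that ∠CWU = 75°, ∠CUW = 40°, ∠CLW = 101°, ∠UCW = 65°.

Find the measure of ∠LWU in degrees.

1. ∠LUW = 40°  [L on ray UC]
2. ∠ULW = 79°  [linear pair at L on CU]
3. ∠LWU = 61°  [△WLU]

∠LWU = 61°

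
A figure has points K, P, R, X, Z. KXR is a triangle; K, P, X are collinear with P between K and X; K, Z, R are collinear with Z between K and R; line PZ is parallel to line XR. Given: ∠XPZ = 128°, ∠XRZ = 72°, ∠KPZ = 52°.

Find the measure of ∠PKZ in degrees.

∠PKZ = 56°

1. ∠KRX = 72°  [Z on ray RK]
2. ∠KXR = 52°  [PZ∥XR, corresponding at P]
3. ∠RKX = 56°  [△KXR]
4. ∠PKZ = 56°  [P on KX, Z on KR]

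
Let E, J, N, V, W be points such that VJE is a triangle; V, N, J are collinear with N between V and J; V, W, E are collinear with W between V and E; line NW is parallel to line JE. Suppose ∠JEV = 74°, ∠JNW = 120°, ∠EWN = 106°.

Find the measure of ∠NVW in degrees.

1. ∠NWV = 74°  [NW∥JE, corresponding at W]
2. ∠VNW = 60°  [linear pair at N on VJ]
3. ∠NVW = 46°  [△VNW]

∠NVW = 46°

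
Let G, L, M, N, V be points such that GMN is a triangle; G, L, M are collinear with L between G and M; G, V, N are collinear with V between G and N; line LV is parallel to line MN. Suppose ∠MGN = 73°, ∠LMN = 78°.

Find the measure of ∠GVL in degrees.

∠GVL = 29°

1. ∠GMN = 78°  [L on ray MG]
2. ∠GNM = 29°  [△GMN]
3. ∠GVL = 29°  [LV∥MN, corresponding at V]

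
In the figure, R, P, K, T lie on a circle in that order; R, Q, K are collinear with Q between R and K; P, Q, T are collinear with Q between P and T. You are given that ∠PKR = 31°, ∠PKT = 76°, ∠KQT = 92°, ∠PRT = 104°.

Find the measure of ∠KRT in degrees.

1. ∠PTR = 31°  [same arc RP]
2. ∠RQT = 88°  [linear pair at Q on RK]
3. ∠KRT = 61°  [△RQT]

∠KRT = 61°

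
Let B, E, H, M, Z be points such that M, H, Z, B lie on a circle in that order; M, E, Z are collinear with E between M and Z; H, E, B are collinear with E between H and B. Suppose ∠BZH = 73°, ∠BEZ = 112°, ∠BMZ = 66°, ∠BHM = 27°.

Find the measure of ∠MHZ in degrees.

∠MHZ = 93°

1. ∠HEM = 112°  [vertical angles at E]
2. ∠BHZ = 66°  [same arc ZB]
3. ∠HMZ = 41°  [△MEH]
4. ∠HEZ = 68°  [linear pair at E on MZ]
5. ∠HZM = 46°  [△HEZ]
6. ∠MHZ = 93°  [△MHZ]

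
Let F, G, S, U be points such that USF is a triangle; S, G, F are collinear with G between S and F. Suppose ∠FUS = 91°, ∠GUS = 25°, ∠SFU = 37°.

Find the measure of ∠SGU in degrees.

1. ∠FSU = 52°  [△USF]
2. ∠GSU = 52°  [G on ray SF]
3. ∠SGU = 103°  [△USG]

∠SGU = 103°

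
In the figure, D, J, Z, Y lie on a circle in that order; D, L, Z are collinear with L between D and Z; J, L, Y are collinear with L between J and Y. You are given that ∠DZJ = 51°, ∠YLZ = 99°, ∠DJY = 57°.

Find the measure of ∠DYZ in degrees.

1. ∠DYJ = 51°  [same arc DJ]
2. ∠DLY = 81°  [linear pair at L on DZ]
3. ∠DZY = 57°  [same arc DY]
4. ∠YDZ = 48°  [△DLY]
5. ∠DYZ = 75°  [△DZY]

∠DYZ = 75°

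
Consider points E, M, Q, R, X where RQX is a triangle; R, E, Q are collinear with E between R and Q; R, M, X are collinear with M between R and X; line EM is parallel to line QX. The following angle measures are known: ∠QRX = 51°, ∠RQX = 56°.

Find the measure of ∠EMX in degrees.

1. ∠QXR = 73°  [△RQX]
2. ∠EMR = 73°  [EM∥QX, corresponding at M]
3. ∠EMX = 107°  [linear pair at M on RX]

∠EMX = 107°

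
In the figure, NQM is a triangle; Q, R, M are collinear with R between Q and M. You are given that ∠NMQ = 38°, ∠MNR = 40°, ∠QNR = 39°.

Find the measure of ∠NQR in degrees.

1. ∠NMR = 38°  [R on ray MQ]
2. ∠MRN = 102°  [△NRM]
3. ∠NRQ = 78°  [linear pair at R on QM]
4. ∠NQR = 63°  [△NQR]

∠NQR = 63°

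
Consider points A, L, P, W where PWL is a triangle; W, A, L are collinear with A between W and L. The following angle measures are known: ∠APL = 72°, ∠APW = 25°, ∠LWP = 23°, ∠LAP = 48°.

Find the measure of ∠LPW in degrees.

1. ∠ALP = 60°  [△PAL]
2. ∠PLW = 60°  [A on ray LW]
3. ∠LPW = 97°  [△PWL]

∠LPW = 97°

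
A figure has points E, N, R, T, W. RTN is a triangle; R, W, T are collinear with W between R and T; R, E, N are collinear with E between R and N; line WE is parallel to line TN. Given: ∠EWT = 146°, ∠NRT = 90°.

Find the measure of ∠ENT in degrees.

1. ∠EWR = 34°  [linear pair at W on RT]
2. ∠ERW = 90°  [W on RT, E on RN]
3. ∠REW = 56°  [△RWE]
4. ∠NEW = 124°  [linear pair at E on RN]
5. ∠ENT = 56°  [WE∥TN, co-interior at N–E]

∠ENT = 56°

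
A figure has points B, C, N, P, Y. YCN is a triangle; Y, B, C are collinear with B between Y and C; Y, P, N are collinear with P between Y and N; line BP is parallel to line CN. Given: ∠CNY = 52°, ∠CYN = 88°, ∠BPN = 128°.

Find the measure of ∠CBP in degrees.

1. ∠NCY = 40°  [△YCN]
2. ∠PBY = 40°  [BP∥CN, corresponding at B]
3. ∠CBP = 140°  [linear pair at B on YC]

∠CBP = 140°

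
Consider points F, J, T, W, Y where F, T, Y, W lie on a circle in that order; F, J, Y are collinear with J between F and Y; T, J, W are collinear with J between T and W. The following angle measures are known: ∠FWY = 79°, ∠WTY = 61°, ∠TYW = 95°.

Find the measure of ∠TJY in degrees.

∠TJY = 64°

1. ∠FTY = 101°  [cyclic FTYW, opposite ∠T+∠W]
2. ∠TWY = 24°  [△TYW]
3. ∠TFY = 24°  [same arc TY]
4. ∠FYT = 55°  [△FTY]
5. ∠TJY = 64°  [△TJY]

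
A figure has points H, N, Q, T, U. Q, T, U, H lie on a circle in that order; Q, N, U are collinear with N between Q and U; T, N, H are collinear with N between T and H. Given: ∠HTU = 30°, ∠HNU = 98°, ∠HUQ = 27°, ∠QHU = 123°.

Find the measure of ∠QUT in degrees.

1. ∠QNT = 98°  [vertical angles at N]
2. ∠HTQ = 27°  [same arc QH]
3. ∠QTU = 57°  [cyclic QTUH, opposite ∠T+∠H]
4. ∠TQU = 55°  [△QNT]
5. ∠QUT = 68°  [△QTU]

∠QUT = 68°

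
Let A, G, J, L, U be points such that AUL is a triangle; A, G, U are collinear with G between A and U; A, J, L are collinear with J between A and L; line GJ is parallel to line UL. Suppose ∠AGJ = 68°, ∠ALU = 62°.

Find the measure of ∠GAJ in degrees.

1. ∠AUL = 68°  [GJ∥UL, corresponding at G]
2. ∠LAU = 50°  [△AUL]
3. ∠GAJ = 50°  [G on AU, J on AL]

∠GAJ = 50°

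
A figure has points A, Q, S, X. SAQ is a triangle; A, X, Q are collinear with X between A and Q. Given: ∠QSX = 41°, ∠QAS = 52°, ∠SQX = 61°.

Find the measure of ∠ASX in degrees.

1. ∠QXS = 78°  [△SXQ]
2. ∠SAX = 52°  [X on ray AQ]
3. ∠AXS = 102°  [linear pair at X on AQ]
4. ∠ASX = 26°  [△SAX]

∠ASX = 26°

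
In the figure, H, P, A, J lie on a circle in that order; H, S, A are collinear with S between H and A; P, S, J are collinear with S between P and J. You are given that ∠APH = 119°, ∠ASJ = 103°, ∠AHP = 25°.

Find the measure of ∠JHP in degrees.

∠JHP = 92°

1. ∠HAP = 36°  [△HPA]
2. ∠HSP = 103°  [vertical angles at S]
3. ∠HPJ = 52°  [△HSP]
4. ∠HJP = 36°  [same arc HP]
5. ∠JHP = 92°  [△HPJ]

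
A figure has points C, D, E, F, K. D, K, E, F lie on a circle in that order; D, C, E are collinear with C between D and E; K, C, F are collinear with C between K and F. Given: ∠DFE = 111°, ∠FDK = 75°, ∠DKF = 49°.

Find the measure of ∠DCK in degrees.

∠DCK = 76°

1. ∠DKE = 69°  [cyclic DKEF, opposite ∠K+∠F]
2. ∠DFK = 56°  [△DKF]
3. ∠DEK = 56°  [same arc DK]
4. ∠EDK = 55°  [△DKE]
5. ∠DCK = 76°  [△DCK]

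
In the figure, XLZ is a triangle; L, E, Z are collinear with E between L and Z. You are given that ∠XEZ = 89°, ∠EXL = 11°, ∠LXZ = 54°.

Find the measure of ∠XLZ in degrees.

∠XLZ = 78°

1. ∠LEX = 91°  [linear pair at E on LZ]
2. ∠ELX = 78°  [△XLE]
3. ∠XLZ = 78°  [E on ray LZ]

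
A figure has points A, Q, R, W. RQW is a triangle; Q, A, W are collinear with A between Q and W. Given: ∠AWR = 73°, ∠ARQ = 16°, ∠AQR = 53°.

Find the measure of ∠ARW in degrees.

1. ∠QAR = 111°  [△RQA]
2. ∠RAW = 69°  [linear pair at A on QW]
3. ∠ARW = 38°  [△RAW]

∠ARW = 38°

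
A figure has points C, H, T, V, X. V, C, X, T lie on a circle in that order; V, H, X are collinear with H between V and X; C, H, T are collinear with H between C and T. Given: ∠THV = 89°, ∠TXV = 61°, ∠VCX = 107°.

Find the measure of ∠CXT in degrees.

1. ∠THX = 91°  [linear pair at H on VX]
2. ∠CTX = 28°  [△XHT]
3. ∠VTX = 73°  [cyclic VCXT, opposite ∠C+∠T]
4. ∠TVX = 46°  [△VXT]
5. ∠TCX = 46°  [same arc XT]
6. ∠CXT = 106°  [△CXT]

∠CXT = 106°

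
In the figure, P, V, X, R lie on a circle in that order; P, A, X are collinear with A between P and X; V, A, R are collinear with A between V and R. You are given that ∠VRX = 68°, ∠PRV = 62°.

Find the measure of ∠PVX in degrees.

1. ∠VPX = 68°  [same arc VX]
2. ∠PXV = 62°  [same arc PV]
3. ∠PVX = 50°  [△PVX]

∠PVX = 50°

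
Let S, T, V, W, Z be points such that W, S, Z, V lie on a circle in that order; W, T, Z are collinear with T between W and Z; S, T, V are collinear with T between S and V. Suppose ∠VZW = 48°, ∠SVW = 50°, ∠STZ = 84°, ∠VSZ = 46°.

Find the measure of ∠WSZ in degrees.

∠WSZ = 94°

1. ∠VSW = 48°  [same arc WV]
2. ∠SZW = 50°  [same arc WS]
3. ∠STW = 96°  [linear pair at T on WZ]
4. ∠SWZ = 36°  [△WTS]
5. ∠WSZ = 94°  [△WSZ]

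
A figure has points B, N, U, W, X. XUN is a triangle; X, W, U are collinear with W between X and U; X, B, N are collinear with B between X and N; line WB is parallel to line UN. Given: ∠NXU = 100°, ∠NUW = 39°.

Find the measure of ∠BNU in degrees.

1. ∠NUX = 39°  [W on ray UX]
2. ∠UNX = 41°  [△XUN]
3. ∠BNU = 41°  [B on ray NX]

∠BNU = 41°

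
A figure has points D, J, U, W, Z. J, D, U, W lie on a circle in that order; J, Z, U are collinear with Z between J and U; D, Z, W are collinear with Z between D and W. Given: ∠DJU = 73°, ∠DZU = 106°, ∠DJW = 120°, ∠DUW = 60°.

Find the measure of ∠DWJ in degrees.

∠DWJ = 27°

1. ∠DZJ = 74°  [linear pair at Z on JU]
2. ∠JDW = 33°  [△JZD]
3. ∠DWJ = 27°  [△JDW]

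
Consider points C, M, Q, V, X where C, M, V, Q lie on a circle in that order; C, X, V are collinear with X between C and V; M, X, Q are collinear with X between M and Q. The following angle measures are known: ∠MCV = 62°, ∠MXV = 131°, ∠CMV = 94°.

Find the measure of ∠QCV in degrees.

1. ∠CVM = 24°  [△CMV]
2. ∠CXQ = 131°  [vertical angles at X]
3. ∠CQM = 24°  [same arc CM]
4. ∠QCV = 25°  [△CXQ]

∠QCV = 25°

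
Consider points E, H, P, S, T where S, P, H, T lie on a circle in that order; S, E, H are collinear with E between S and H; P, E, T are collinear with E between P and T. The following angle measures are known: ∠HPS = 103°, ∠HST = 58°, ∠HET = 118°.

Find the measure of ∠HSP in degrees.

1. ∠HTS = 77°  [cyclic SPHT, opposite ∠P+∠T]
2. ∠SHT = 45°  [△SHT]
3. ∠PES = 118°  [vertical angles at E]
4. ∠SPT = 45°  [same arc ST]
5. ∠HSP = 17°  [△SEP]

∠HSP = 17°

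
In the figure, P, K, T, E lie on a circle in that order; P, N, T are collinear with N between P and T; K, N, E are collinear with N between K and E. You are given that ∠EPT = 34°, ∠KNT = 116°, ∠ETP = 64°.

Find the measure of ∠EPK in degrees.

1. ∠ENP = 116°  [vertical angles at N]
2. ∠EKP = 64°  [same arc PE]
3. ∠KEP = 30°  [△PNE]
4. ∠EPK = 86°  [△PKE]

∠EPK = 86°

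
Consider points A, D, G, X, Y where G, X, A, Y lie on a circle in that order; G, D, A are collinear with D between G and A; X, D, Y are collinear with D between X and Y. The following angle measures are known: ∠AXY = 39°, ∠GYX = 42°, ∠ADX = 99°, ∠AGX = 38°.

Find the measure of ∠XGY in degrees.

1. ∠GDX = 81°  [linear pair at D on GA]
2. ∠GXY = 61°  [△GDX]
3. ∠XGY = 77°  [△GXY]

∠XGY = 77°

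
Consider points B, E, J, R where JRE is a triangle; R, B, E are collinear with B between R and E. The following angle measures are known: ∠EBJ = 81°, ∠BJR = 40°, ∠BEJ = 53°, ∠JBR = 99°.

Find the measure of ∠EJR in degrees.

∠EJR = 86°

1. ∠BRJ = 41°  [△JRB]
2. ∠JER = 53°  [B on ray ER]
3. ∠ERJ = 41°  [B on ray RE]
4. ∠EJR = 86°  [△JRE]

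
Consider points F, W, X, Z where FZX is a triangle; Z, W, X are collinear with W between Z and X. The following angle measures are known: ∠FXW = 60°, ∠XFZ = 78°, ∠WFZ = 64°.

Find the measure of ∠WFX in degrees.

1. ∠FXZ = 60°  [W on ray XZ]
2. ∠FZX = 42°  [△FZX]
3. ∠FZW = 42°  [W on ray ZX]
4. ∠FWZ = 74°  [△FZW]
5. ∠FWX = 106°  [linear pair at W on ZX]
6. ∠WFX = 14°  [△FWX]

∠WFX = 14°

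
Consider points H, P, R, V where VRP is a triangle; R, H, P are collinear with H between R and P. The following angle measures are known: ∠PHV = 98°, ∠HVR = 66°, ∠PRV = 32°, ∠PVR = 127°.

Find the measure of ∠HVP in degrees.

1. ∠RPV = 21°  [△VRP]
2. ∠HPV = 21°  [H on ray PR]
3. ∠HVP = 61°  [△VHP]

∠HVP = 61°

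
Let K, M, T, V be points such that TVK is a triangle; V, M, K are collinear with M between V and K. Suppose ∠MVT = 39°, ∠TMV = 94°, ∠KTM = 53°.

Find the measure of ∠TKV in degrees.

1. ∠KMT = 86°  [linear pair at M on VK]
2. ∠MKT = 41°  [△TMK]
3. ∠TKV = 41°  [M on ray KV]

∠TKV = 41°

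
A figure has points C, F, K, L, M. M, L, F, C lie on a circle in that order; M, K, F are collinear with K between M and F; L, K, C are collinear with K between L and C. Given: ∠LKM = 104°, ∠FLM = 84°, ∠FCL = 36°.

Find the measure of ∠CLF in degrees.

1. ∠CKF = 104°  [vertical angles at K]
2. ∠FCM = 96°  [cyclic MLFC, opposite ∠L+∠C]
3. ∠CFM = 40°  [△FKC]
4. ∠CMF = 44°  [△MFC]
5. ∠CLF = 44°  [same arc FC]

∠CLF = 44°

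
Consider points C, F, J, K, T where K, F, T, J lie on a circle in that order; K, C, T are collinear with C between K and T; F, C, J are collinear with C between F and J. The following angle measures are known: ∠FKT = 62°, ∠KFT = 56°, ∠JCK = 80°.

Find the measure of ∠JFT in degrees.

∠JFT = 38°

1. ∠FTK = 62°  [△KFT]
2. ∠FCT = 80°  [vertical angles at C]
3. ∠JFT = 38°  [△FCT]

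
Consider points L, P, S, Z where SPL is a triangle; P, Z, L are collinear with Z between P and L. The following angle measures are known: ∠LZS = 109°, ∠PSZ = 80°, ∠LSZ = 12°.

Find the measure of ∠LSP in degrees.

1. ∠SLZ = 59°  [△SZL]
2. ∠PZS = 71°  [linear pair at Z on PL]
3. ∠SPZ = 29°  [△SPZ]
4. ∠PLS = 59°  [Z on ray LP]
5. ∠LPS = 29°  [Z on ray PL]
6. ∠LSP = 92°  [△SPL]

∠LSP = 92°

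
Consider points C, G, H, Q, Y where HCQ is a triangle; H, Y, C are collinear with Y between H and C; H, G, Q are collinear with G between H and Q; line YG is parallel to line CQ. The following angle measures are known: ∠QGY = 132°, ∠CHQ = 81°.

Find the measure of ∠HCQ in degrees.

∠HCQ = 51°

1. ∠HGY = 48°  [linear pair at G on HQ]
2. ∠GHY = 81°  [Y on HC, G on HQ]
3. ∠GYH = 51°  [△HYG]
4. ∠HCQ = 51°  [YG∥CQ, corresponding at Y]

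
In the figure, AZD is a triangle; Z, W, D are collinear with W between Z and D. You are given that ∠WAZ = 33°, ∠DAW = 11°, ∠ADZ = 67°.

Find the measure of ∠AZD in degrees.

∠AZD = 69°

1. ∠ADW = 67°  [W on ray DZ]
2. ∠AWD = 102°  [△AWD]
3. ∠AWZ = 78°  [linear pair at W on ZD]
4. ∠AZW = 69°  [△AZW]
5. ∠AZD = 69°  [W on ray ZD]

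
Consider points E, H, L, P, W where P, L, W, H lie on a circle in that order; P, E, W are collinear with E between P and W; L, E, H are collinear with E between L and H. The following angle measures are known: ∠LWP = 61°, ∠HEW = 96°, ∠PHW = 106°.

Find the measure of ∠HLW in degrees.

1. ∠LHP = 61°  [same arc PL]
2. ∠HEP = 84°  [linear pair at E on PW]
3. ∠HPW = 35°  [△PEH]
4. ∠HLW = 35°  [same arc WH]

∠HLW = 35°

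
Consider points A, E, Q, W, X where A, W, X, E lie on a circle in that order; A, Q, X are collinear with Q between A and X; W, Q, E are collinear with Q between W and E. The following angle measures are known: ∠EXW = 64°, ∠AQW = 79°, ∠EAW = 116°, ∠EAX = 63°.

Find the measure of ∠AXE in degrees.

∠AXE = 48°

1. ∠EQX = 79°  [vertical angles at Q]
2. ∠EWX = 63°  [same arc XE]
3. ∠WEX = 53°  [△WXE]
4. ∠AXE = 48°  [△XQE]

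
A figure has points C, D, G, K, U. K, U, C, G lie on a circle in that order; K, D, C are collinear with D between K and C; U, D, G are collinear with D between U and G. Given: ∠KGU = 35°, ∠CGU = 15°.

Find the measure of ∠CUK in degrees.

1. ∠KCU = 35°  [same arc KU]
2. ∠CKU = 15°  [same arc UC]
3. ∠CUK = 130°  [△KUC]

∠CUK = 130°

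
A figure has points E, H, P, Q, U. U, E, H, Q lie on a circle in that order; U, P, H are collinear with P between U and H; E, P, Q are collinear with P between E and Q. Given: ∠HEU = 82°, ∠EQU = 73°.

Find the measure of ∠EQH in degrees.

1. ∠EHU = 73°  [same arc UE]
2. ∠EUH = 25°  [△UEH]
3. ∠EQH = 25°  [same arc EH]

∠EQH = 25°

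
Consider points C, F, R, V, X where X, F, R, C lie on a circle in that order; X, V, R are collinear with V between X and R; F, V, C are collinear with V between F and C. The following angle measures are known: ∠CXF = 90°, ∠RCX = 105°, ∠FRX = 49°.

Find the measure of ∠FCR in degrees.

1. ∠RFX = 75°  [cyclic XFRC, opposite ∠F+∠C]
2. ∠FXR = 56°  [△XFR]
3. ∠FCR = 56°  [same arc FR]

∠FCR = 56°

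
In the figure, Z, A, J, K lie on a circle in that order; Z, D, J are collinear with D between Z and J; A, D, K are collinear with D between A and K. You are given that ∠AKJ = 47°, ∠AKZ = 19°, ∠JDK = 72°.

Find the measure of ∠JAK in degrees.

∠JAK = 53°

1. ∠AJZ = 19°  [same arc ZA]
2. ∠ADZ = 72°  [vertical angles at D]
3. ∠ADJ = 108°  [linear pair at D on ZJ]
4. ∠JAK = 53°  [△ADJ]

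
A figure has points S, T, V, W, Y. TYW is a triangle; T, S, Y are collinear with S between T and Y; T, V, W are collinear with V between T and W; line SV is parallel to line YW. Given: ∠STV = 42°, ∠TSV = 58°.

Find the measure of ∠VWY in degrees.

1. ∠SVT = 80°  [△TSV]
2. ∠SVW = 100°  [linear pair at V on TW]
3. ∠VWY = 80°  [SV∥YW, co-interior at W–V]

∠VWY = 80°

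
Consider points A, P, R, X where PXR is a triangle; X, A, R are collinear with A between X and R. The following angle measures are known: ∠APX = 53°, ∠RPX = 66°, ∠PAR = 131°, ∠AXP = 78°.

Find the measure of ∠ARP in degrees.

1. ∠PXR = 78°  [A on ray XR]
2. ∠PRX = 36°  [△PXR]
3. ∠ARP = 36°  [A on ray RX]

∠ARP = 36°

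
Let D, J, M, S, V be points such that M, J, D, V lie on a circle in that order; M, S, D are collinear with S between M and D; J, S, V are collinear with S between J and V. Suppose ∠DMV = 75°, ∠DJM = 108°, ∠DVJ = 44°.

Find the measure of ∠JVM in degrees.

∠JVM = 28°

1. ∠DMJ = 44°  [same arc JD]
2. ∠JDM = 28°  [△MJD]
3. ∠JVM = 28°  [same arc MJ]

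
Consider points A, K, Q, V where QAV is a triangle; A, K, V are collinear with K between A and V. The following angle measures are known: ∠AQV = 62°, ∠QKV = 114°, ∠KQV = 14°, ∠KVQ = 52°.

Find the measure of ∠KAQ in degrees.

∠KAQ = 66°

1. ∠AVQ = 52°  [K on ray VA]
2. ∠QAV = 66°  [△QAV]
3. ∠KAQ = 66°  [K on ray AV]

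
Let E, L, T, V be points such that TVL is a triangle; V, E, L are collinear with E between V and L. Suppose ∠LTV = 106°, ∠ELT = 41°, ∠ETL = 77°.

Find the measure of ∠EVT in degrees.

1. ∠TLV = 41°  [E on ray LV]
2. ∠LVT = 33°  [△TVL]
3. ∠EVT = 33°  [E on ray VL]

∠EVT = 33°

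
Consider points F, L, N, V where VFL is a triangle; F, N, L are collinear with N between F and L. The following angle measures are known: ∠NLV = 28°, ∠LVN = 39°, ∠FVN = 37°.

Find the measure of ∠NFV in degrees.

1. ∠LNV = 113°  [△VNL]
2. ∠FNV = 67°  [linear pair at N on FL]
3. ∠NFV = 76°  [△VFN]

∠NFV = 76°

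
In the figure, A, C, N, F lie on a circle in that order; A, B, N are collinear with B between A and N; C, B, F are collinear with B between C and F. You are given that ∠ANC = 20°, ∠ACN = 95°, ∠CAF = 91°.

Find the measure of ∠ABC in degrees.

1. ∠AFC = 20°  [same arc AC]
2. ∠CAN = 65°  [△ACN]
3. ∠ACF = 69°  [△ACF]
4. ∠ABC = 46°  [△ABC]

∠ABC = 46°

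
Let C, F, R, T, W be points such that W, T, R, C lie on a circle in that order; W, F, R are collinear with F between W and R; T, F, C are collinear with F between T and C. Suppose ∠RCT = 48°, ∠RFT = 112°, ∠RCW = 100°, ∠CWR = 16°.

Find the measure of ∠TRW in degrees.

1. ∠RWT = 48°  [same arc TR]
2. ∠RTW = 80°  [cyclic WTRC, opposite ∠T+∠C]
3. ∠TRW = 52°  [△WTR]

∠TRW = 52°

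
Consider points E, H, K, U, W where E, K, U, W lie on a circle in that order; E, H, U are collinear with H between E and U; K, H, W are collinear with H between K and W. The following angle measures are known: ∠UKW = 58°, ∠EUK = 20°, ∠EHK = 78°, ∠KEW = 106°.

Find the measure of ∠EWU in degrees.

1. ∠UEW = 58°  [same arc UW]
2. ∠EWK = 20°  [same arc EK]
3. ∠EKW = 54°  [△EKW]
4. ∠EUW = 54°  [same arc EW]
5. ∠EWU = 68°  [△EUW]

∠EWU = 68°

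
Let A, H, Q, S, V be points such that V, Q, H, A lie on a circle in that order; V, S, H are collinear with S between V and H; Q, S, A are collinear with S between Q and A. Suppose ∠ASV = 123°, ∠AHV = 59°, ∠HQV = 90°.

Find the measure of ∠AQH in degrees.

∠AQH = 31°

1. ∠HAV = 90°  [cyclic VQHA, opposite ∠Q+∠A]
2. ∠AVH = 31°  [△VHA]
3. ∠AQH = 31°  [same arc HA]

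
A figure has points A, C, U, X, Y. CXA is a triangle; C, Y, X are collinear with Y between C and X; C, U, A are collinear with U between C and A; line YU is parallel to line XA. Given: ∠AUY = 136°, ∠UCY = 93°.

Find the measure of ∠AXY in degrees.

1. ∠CUY = 44°  [linear pair at U on CA]
2. ∠CYU = 43°  [△CYU]
3. ∠UYX = 137°  [linear pair at Y on CX]
4. ∠AXY = 43°  [YU∥XA, co-interior at X–Y]

∠AXY = 43°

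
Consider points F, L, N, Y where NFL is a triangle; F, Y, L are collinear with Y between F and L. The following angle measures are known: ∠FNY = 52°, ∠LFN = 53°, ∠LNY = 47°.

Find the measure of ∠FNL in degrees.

∠FNL = 99°

1. ∠NFY = 53°  [Y on ray FL]
2. ∠FYN = 75°  [△NFY]
3. ∠LYN = 105°  [linear pair at Y on FL]
4. ∠NLY = 28°  [△NYL]
5. ∠FLN = 28°  [Y on ray LF]
6. ∠FNL = 99°  [△NFL]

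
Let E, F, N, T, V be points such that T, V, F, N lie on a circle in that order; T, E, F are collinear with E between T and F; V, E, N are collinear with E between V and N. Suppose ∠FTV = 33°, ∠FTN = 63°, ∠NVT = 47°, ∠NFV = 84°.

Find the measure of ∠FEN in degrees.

∠FEN = 100°

1. ∠FNV = 33°  [same arc VF]
2. ∠NFT = 47°  [same arc TN]
3. ∠FEN = 100°  [△FEN]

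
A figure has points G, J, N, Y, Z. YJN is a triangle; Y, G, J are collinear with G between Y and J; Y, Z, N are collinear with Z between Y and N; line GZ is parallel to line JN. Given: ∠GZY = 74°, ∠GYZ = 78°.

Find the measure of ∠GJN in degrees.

∠GJN = 28°

1. ∠YGZ = 28°  [△YGZ]
2. ∠JGZ = 152°  [linear pair at G on YJ]
3. ∠GJN = 28°  [GZ∥JN, co-interior at J–G]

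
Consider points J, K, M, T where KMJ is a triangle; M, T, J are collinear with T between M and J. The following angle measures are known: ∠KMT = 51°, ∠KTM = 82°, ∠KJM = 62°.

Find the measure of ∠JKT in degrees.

1. ∠JTK = 98°  [linear pair at T on MJ]
2. ∠KJT = 62°  [T on ray JM]
3. ∠JKT = 20°  [△KTJ]

∠JKT = 20°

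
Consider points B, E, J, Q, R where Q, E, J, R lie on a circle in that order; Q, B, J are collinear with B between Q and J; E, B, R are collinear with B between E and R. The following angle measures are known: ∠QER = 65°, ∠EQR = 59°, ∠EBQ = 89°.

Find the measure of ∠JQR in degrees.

∠JQR = 33°

1. ∠QJR = 65°  [same arc QR]
2. ∠EJR = 121°  [cyclic QEJR, opposite ∠Q+∠J]
3. ∠JBR = 89°  [vertical angles at B]
4. ∠ERJ = 26°  [△JBR]
5. ∠JER = 33°  [△EJR]
6. ∠JQR = 33°  [same arc JR]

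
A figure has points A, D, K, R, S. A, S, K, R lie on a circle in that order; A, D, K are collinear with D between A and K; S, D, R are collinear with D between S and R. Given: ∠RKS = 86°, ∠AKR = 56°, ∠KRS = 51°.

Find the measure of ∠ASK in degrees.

∠ASK = 99°

1. ∠RAS = 94°  [cyclic ASKR, opposite ∠A+∠K]
2. ∠ASR = 56°  [same arc AR]
3. ∠KAS = 51°  [same arc SK]
4. ∠ARS = 30°  [△ASR]
5. ∠AKS = 30°  [same arc AS]
6. ∠ASK = 99°  [△ASK]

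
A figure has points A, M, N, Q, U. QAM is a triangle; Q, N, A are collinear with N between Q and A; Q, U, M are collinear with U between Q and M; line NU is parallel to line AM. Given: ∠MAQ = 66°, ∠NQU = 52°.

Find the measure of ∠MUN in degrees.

1. ∠QNU = 66°  [NU∥AM, corresponding at N]
2. ∠NUQ = 62°  [△QNU]
3. ∠MUN = 118°  [linear pair at U on QM]

∠MUN = 118°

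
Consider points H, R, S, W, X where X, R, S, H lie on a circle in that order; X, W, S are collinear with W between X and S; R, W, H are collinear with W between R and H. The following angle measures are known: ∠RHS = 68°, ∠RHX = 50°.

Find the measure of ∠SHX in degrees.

∠SHX = 118°

1. ∠RXS = 68°  [same arc RS]
2. ∠RSX = 50°  [same arc XR]
3. ∠SRX = 62°  [△XRS]
4. ∠SHX = 118°  [cyclic XRSH, opposite ∠R+∠H]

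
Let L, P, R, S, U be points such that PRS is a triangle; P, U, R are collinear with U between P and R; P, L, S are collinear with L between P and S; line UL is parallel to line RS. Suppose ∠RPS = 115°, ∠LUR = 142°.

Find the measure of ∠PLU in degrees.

∠PLU = 27°

1. ∠LPU = 115°  [U on PR, L on PS]
2. ∠LUP = 38°  [linear pair at U on PR]
3. ∠PLU = 27°  [△PUL]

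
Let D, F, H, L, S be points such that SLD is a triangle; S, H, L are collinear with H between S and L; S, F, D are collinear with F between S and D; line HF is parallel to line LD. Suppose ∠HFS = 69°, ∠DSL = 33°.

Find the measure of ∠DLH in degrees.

1. ∠LDS = 69°  [HF∥LD, corresponding at F]
2. ∠DLS = 78°  [△SLD]
3. ∠DLH = 78°  [H on ray LS]

∠DLH = 78°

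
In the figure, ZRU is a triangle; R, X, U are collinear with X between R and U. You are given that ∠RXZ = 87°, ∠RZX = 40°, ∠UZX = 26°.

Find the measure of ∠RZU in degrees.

∠RZU = 66°

1. ∠XRZ = 53°  [△ZRX]
2. ∠UXZ = 93°  [linear pair at X on RU]
3. ∠XUZ = 61°  [△ZXU]
4. ∠URZ = 53°  [X on ray RU]
5. ∠RUZ = 61°  [X on ray UR]
6. ∠RZU = 66°  [△ZRU]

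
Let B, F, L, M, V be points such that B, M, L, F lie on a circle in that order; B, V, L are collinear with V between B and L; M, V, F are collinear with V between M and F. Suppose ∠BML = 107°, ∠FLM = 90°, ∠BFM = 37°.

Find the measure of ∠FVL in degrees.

1. ∠FBM = 90°  [cyclic BMLF, opposite ∠B+∠L]
2. ∠BLM = 37°  [same arc BM]
3. ∠BMF = 53°  [△BMF]
4. ∠LBM = 36°  [△BML]
5. ∠BLF = 53°  [same arc BF]
6. ∠LFM = 36°  [same arc ML]
7. ∠FVL = 91°  [△LVF]

∠FVL = 91°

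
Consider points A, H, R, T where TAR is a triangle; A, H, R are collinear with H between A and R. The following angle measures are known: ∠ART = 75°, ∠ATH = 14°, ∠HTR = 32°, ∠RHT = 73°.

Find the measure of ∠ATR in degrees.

1. ∠AHT = 107°  [linear pair at H on AR]
2. ∠HAT = 59°  [△TAH]
3. ∠RAT = 59°  [H on ray AR]
4. ∠ATR = 46°  [△TAR]

∠ATR = 46°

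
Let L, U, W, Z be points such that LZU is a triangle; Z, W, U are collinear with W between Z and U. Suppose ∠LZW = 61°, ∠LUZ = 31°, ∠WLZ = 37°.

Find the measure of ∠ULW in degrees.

∠ULW = 51°

1. ∠LWZ = 82°  [△LZW]
2. ∠LUW = 31°  [W on ray UZ]
3. ∠LWU = 98°  [linear pair at W on ZU]
4. ∠ULW = 51°  [△LWU]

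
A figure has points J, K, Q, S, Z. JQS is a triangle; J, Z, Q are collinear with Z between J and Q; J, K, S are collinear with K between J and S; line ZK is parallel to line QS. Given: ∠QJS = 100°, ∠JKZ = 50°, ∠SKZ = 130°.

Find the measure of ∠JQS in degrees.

∠JQS = 30°

1. ∠KJZ = 100°  [Z on JQ, K on JS]
2. ∠JZK = 30°  [△JZK]
3. ∠JQS = 30°  [ZK∥QS, corresponding at Z]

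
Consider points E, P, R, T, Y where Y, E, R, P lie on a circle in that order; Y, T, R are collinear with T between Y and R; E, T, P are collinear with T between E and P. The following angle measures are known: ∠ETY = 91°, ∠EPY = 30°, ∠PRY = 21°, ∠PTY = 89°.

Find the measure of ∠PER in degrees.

1. ∠ETR = 89°  [linear pair at T on YR]
2. ∠ERY = 30°  [same arc YE]
3. ∠PER = 61°  [△ETR]

∠PER = 61°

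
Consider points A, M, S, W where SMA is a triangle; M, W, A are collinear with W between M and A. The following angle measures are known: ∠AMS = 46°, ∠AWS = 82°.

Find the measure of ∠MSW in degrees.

∠MSW = 36°

1. ∠SMW = 46°  [W on ray MA]
2. ∠MWS = 98°  [linear pair at W on MA]
3. ∠MSW = 36°  [△SMW]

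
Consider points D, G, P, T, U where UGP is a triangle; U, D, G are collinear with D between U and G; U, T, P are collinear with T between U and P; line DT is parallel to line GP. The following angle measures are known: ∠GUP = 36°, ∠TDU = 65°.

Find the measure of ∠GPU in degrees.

1. ∠DUT = 36°  [D on UG, T on UP]
2. ∠DTU = 79°  [△UDT]
3. ∠GPU = 79°  [DT∥GP, corresponding at T]

∠GPU = 79°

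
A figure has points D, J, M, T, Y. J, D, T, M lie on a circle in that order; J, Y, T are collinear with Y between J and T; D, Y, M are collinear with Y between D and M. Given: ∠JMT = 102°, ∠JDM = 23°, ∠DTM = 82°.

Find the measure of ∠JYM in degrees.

∠JYM = 66°

1. ∠JTM = 23°  [same arc JM]
2. ∠DJM = 98°  [cyclic JDTM, opposite ∠J+∠T]
3. ∠MJT = 55°  [△JTM]
4. ∠DMJ = 59°  [△JDM]
5. ∠JYM = 66°  [△JYM]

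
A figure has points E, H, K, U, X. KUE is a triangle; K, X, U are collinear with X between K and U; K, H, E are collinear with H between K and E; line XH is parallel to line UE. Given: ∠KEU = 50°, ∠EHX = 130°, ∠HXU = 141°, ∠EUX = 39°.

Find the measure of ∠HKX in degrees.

1. ∠KHX = 50°  [XH∥UE, corresponding at H]
2. ∠HXK = 39°  [linear pair at X on KU]
3. ∠HKX = 91°  [△KXH]

∠HKX = 91°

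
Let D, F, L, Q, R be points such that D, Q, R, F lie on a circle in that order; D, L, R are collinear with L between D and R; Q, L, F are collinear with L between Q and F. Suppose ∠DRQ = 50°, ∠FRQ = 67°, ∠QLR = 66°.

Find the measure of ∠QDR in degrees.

∠QDR = 49°

1. ∠FQR = 64°  [△QLR]
2. ∠QFR = 49°  [△QRF]
3. ∠QDR = 49°  [same arc QR]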